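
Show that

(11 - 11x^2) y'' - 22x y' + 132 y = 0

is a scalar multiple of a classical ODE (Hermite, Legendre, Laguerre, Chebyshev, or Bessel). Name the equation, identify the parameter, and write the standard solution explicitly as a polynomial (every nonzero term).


All three coefficients share the factor 11; dividing through by 11 gives  (1 - x^2) y'' - 2x y' + 12 y = 0.
This matches the Legendre equation (1 - x^2) y'' - 2x y' + n(n+1) y = 0 (note the -2x y' term) with n(n+1) = 12, so n = 3; the polynomial solution is P_3(x).
With y = sum_k a_k x^k, matching x^k gives (k+2)(k+1) a_{k+2} = [k(k+1) - n(n+1)] a_k = (k - 3)(k + 4) a_k. The right side vanishes at k = 3, so the series with the parity of 3 terminates at degree 3.
Standard normalization (P_n(1) = 1): leading coefficient (2n)!/(2^n (n!)^2) = 720/(8*36) = 5/2, so a_3 = 5/2. Work downward with a_k = (k+1)(k+2) a_{k+2} / ((k - 3)(k + 4)):
  a_1 = (2)(3)(5/2) / ((1 - 3)(1 + 4)) = 15/(-10) = -3/2
Hence P_3(x) = 5 x^3/2 - 3 x/2.

P_3(x); series = 5 x^3/2 - 3 x/2


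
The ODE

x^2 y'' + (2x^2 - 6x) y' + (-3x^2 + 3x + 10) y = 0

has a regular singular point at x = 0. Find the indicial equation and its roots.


Divide by x^2 to reach normal form y'' + P_1(x) y' + P_2(x) y = 0 with P_1(x) = 2 - 6/x and P_2(x) = -3 + 3/x + 10/x^2.
x = 0 is a singular point because the y'-coefficient 2 - 6/x has a pole at x = 0 and the y-coefficient -3 + 3/x + 10/x^2 has a pole at x = 0.
It is a regular singular point because x P_1(x) = p(x) = 2x - 6 and x^2 P_2(x) = q(x) = -3x^2 + 3x + 10 are polynomials, hence analytic at x = 0.
p(0) = -6,  q(0) = 10.
Indicial equation: r(r-1) + p(0) r + q(0) = 0, i.e. r^2 + (p(0) - 1) r + q(0) = 0, i.e. r^2 - 7 r + 10 = 0.
Discriminant: (-7)^2 - 4(10) = 9, so r = (7 ± 3)/2.
Solving: r_1 = 5, r_2 = 2.

indicial: r^2 - 7 r + 10 = 0; roots r_1 = 5, r_2 = 2


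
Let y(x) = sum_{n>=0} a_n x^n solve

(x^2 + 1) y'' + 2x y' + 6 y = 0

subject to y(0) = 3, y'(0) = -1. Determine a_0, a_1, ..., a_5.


Ansatz: y(x) = sum_{n>=0} a_n x^n, so y'(x) = sum_{n>=1} n a_n x^(n-1) and y''(x) = sum_{n>=2} n(n-1) a_n x^(n-2).
Substitute into P(x) y'' + Q(x) y' + R(x) y = 0 with P(x) = x^2 + 1, Q(x) = 2x, R(x) = 6, and match powers of x.
Initial conditions: a_0 = 3, a_1 = -1.
Setting the coefficient of each power of x to zero and solving order by order (substituting the coefficients already found):
  x^0: 2 a_2 + 6 a_0 = 0  ->  2 a_2 = -6 a_0 = -18  ->  a_2 = -9
  x^1: 6 a_3 + 8 a_1 = 0  ->  6 a_3 = -8 a_1 = 8  ->  a_3 = 4/3
  x^2: 12 a_4 + 12 a_2 = 0  ->  12 a_4 = -12 a_2 = 108  ->  a_4 = 9
  x^3: 20 a_5 + 18 a_3 = 0  ->  20 a_5 = -18 a_3 = -24  ->  a_5 = -6/5
Truncated series: y(x) = 3 - x - 9 x^2 + (4/3) x^3 + 9 x^4 - (6/5) x^5 + O(x^6).

a_0 = 3; a_1 = -1; a_2 = -9; a_3 = 4/3; a_4 = 9; a_5 = -6/5


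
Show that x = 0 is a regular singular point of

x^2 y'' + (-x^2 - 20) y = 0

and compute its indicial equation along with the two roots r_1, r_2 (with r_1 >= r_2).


Divide by x^2 to reach normal form y'' + P_1(x) y' + P_2(x) y = 0 with P_1(x) = 0 and P_2(x) = -1 - 20/x^2.
x = 0 is a singular point because the y-coefficient -1 - 20/x^2 has a pole at x = 0.
It is a regular singular point because x P_1(x) = p(x) = 0 and x^2 P_2(x) = q(x) = -x^2 - 20 are polynomials, hence analytic at x = 0.
p(0) = 0,  q(0) = -20.
Indicial equation: r(r-1) + p(0) r + q(0) = 0, i.e. r^2 + (p(0) - 1) r + q(0) = 0, i.e. r^2 - 1 r - 20 = 0.
Discriminant: (-1)^2 - 4(-20) = 81, so r = (1 ± 9)/2.
Solving: r_1 = 5, r_2 = -4.

indicial: r^2 - 1 r - 20 = 0; roots r_1 = 5, r_2 = -4


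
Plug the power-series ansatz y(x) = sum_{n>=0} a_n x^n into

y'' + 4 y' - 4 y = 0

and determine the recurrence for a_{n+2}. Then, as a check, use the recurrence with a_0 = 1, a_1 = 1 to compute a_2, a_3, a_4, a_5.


Substitute y = sum_n a_n x^n.
y''(x) has coefficient (n+2)(n+1) a_{n+2} at x^n;
4 y'(x) has coefficient 4 (n+1) a_{n+1} at x^n;
-4 y(x) has coefficient -4 a_n at x^n.
Matching x^n: (n+2)(n+1) a_{n+2} + 4 (n+1) a_{n+1} - 4 a_n = 0.
Thus a_{n+2} = [-4 (n+1) a_{n+1} + 4 a_n] / ((n+1)(n+2)).

Check with a_0 = 1, a_1 = 1 (apply the recurrence for n = 0, 1, 2, 3): a_0 = 1, a_1 = 1, a_2 = 0, a_3 = 2/3, a_4 = -2/3, a_5 = 2/3.

a_(n+2) = [-4 (n+1) a_(n+1) + 4 a_n] / ((n+1)(n+2)); check: a_0 = 1, a_1 = 1, a_2 = 0, a_3 = 2/3, a_4 = -2/3, a_5 = 2/3


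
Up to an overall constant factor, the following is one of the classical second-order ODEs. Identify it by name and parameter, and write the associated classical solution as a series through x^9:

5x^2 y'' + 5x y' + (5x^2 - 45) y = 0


All three coefficients share the factor 5; dividing through by 5 gives  x^2 y'' + x y' + (x^2 - 9) y = 0.
This matches the Bessel equation x^2 y'' + x y' + (x^2 - nu^2) y = 0 with nu^2 = 9, so nu = 3; the solution bounded at x = 0 is J_3(x).
Frobenius at x = 0: indicial roots ±nu; for r = nu the recurrence k(k + 2nu) c_k = -c_{k-2} gives the standard series J_nu(x) = sum_{k>=0} (-1)^k / (k! (k+nu)!) (x/2)^(2k+nu). Evaluate the first 4 terms:
  k = 0: (-1)^0 / (0! * 3! * 2^3) x^3 = 1/(1*6*8) x^3 = (1/48) x^3
  k = 1: (-1)^1 / (1! * 4! * 2^5) x^5 = -1/(1*24*32) x^5 = (-1/768) x^5
  k = 2: (-1)^2 / (2! * 5! * 2^7) x^7 = 1/(2*120*128) x^7 = (1/30720) x^7
  k = 3: (-1)^3 / (3! * 6! * 2^9) x^9 = -1/(6*720*512) x^9 = (-1/2211840) x^9
Hence J_3(x) = -x^9/2211840 + x^7/30720 - x^5/768 + x^3/48 + ....

J_3(x); series = -x^9/2211840 + x^7/30720 - x^5/768 + x^3/48


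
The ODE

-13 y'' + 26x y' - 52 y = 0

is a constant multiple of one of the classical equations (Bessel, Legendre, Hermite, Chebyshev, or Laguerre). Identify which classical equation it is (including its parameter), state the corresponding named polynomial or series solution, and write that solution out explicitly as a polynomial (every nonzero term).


All three coefficients share the factor -13; dividing through by -13 gives  y'' - 2x y' + 4 y = 0.
This matches the Hermite equation y'' - 2x y' + 2n y = 0 with 2n = 4, so n = 2; the polynomial solution is H_2(x).
With y = sum_k a_k x^k, matching x^k gives (k+2)(k+1) a_{k+2} = 2(k - n) a_k = 2(k - 2) a_k. The right side vanishes at k = 2, so the series with the parity of 2 terminates at degree 2.
Standard normalization: leading coefficient of H_n is 2^n, so a_2 = 2^2 = 4. Work downward with a_k = (k+1)(k+2) a_{k+2} / (2(k - n)):
  a_0 = (1)(2)(4) / (2(0 - 2)) = 8/(-4) = -2
Hence H_2(x) = 4 x^2 - 2.

H_2(x); series = 4 x^2 - 2


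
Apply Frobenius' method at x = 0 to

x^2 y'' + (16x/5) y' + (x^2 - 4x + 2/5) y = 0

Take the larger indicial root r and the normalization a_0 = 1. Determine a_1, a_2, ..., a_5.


Write in Frobenius form y'' + (p(x)/x) y' + (q(x)/x^2) y = 0:
  p(x) = 16/5,  q(x) = x^2 - 4x + 2/5.
Indicial equation: r(r-1) + (16/5) r + (2/5) = 0 -> roots r_1 = -1/5, r_2 = -2.
Take r = r_1 = -1/5. Let y(x) = x^r sum_{n>=0} a_n x^n with a_0 = 1.
Substitute y = x^r sum a_n x^n and match x^{r+n}. The recurrence is
  D(n) a_n - 4 a_{n-1} + 1 a_{n-2} = 0,  where D(n) = (r+n)(r+n-1) + (16/5)(r+n) + (2/5).
  a_n = [4 a_{n-1} - 1 a_{n-2}] / D(n).
Since the indicial polynomial factors as (r - r_1)(r - r_2), D(n) = (r_1 + n - r_1)(r_1 + n - r_2) = n(n + 9/5).
Evaluating step by step (a_0 = 1):
  n = 1: D(1) = 1(1 + 9/5) = 14/5; numerator = 4(1) = 4; a_1 = (4)/(14/5) = 10/7
  n = 2: D(2) = 2(2 + 9/5) = 38/5; numerator = 4(10/7) - 1(1) = 33/7; a_2 = (33/7)/(38/5) = 165/266
  n = 3: D(3) = 3(3 + 9/5) = 72/5; numerator = 4(165/266) - 1(10/7) = 20/19; a_3 = (20/19)/(72/5) = 25/342
  n = 4: D(4) = 4(4 + 9/5) = 116/5; numerator = 4(25/342) - 1(165/266) = -785/2394; a_4 = (-785/2394)/(116/5) = -3925/277704
  n = 5: D(5) = 5(5 + 9/5) = 34; numerator = 4(-3925/277704) - 1(25/342) = -500/3857; a_5 = (-500/3857)/(34) = -250/65569

r = -1/5; a_0 = 1; a_1 = 10/7; a_2 = 165/266; a_3 = 25/342; a_4 = -3925/277704; a_5 = -250/65569


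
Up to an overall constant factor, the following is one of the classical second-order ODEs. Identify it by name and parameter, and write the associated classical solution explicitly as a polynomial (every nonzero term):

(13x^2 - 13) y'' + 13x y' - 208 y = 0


All three coefficients share the factor -13; dividing through by -13 gives  (1 - x^2) y'' - x y' + 16 y = 0.
This matches the Chebyshev equation (1 - x^2) y'' - x y' + n^2 y = 0 (note the -x y' term, not -2x y') with n^2 = 16, so n = 4; the polynomial solution is T_4(x).
With y = sum_k a_k x^k, matching x^k gives (k+2)(k+1) a_{k+2} = (k^2 - n^2) a_k = (k - 4)(k + 4) a_k. The right side vanishes at k = 4, so the series with the parity of 4 terminates at degree 4.
Standard normalization: leading coefficient of T_n is 2^(n-1), so a_4 = 2^3 = 8. Work downward with a_k = (k+1)(k+2) a_{k+2} / ((k - 4)(k + 4)):
  a_2 = (3)(4)(8) / ((2 - 4)(2 + 4)) = 96/(-12) = -8
  a_0 = (1)(2)(-8) / ((0 - 4)(0 + 4)) = -16/(-16) = 1
Hence T_4(x) = 8 x^4 - 8 x^2 + 1.

T_4(x); series = 8 x^4 - 8 x^2 + 1


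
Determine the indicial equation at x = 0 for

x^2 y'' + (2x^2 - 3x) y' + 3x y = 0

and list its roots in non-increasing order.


Divide by x^2 to reach normal form y'' + P_1(x) y' + P_2(x) y = 0 with P_1(x) = 2 - 3/x and P_2(x) = 3/x.
x = 0 is a singular point because the y'-coefficient 2 - 3/x has a pole at x = 0 and the y-coefficient 3/x has a pole at x = 0.
It is a regular singular point because x P_1(x) = p(x) = 2x - 3 and x^2 P_2(x) = q(x) = 3x are polynomials, hence analytic at x = 0.
p(0) = -3,  q(0) = 0.
Indicial equation: r(r-1) + p(0) r + q(0) = 0, i.e. r^2 + (p(0) - 1) r + q(0) = 0, i.e. r^2 - 4 r = 0.
Discriminant: (-4)^2 - 4(0) = 16, so r = (4 ± 4)/2.
Solving: r_1 = 4, r_2 = 0.

indicial: r^2 - 4 r = 0; roots r_1 = 4, r_2 = 0


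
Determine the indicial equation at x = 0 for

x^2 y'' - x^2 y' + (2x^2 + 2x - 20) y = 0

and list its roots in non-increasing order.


Divide by x^2 to reach normal form y'' + P_1(x) y' + P_2(x) y = 0 with P_1(x) = -1 and P_2(x) = 2 + 2/x - 20/x^2.
x = 0 is a singular point because the y-coefficient 2 + 2/x - 20/x^2 has a pole at x = 0.
It is a regular singular point because x P_1(x) = p(x) = -x and x^2 P_2(x) = q(x) = 2x^2 + 2x - 20 are polynomials, hence analytic at x = 0.
p(0) = 0,  q(0) = -20.
Indicial equation: r(r-1) + p(0) r + q(0) = 0, i.e. r^2 + (p(0) - 1) r + q(0) = 0, i.e. r^2 - 1 r - 20 = 0.
Discriminant: (-1)^2 - 4(-20) = 81, so r = (1 ± 9)/2.
Solving: r_1 = 5, r_2 = -4.

indicial: r^2 - 1 r - 20 = 0; roots r_1 = 5, r_2 = -4


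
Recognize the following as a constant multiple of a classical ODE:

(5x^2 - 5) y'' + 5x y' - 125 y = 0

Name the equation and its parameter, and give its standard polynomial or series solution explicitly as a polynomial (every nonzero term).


All three coefficients share the factor -5; dividing through by -5 gives  (1 - x^2) y'' - x y' + 25 y = 0.
This matches the Chebyshev equation (1 - x^2) y'' - x y' + n^2 y = 0 (note the -x y' term, not -2x y') with n^2 = 25, so n = 5; the polynomial solution is T_5(x).
With y = sum_k a_k x^k, matching x^k gives (k+2)(k+1) a_{k+2} = (k^2 - n^2) a_k = (k - 5)(k + 5) a_k. The right side vanishes at k = 5, so the series with the parity of 5 terminates at degree 5.
Standard normalization: leading coefficient of T_n is 2^(n-1), so a_5 = 2^4 = 16. Work downward with a_k = (k+1)(k+2) a_{k+2} / ((k - 5)(k + 5)):
  a_3 = (4)(5)(16) / ((3 - 5)(3 + 5)) = 320/(-16) = -20
  a_1 = (2)(3)(-20) / ((1 - 5)(1 + 5)) = -120/(-24) = 5
Hence T_5(x) = 16 x^5 - 20 x^3 + 5 x.

T_5(x); series = 16 x^5 - 20 x^3 + 5 x


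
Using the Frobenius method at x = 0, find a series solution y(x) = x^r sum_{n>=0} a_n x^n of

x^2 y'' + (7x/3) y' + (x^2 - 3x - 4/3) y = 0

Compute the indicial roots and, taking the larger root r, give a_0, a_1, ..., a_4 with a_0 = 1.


Write in Frobenius form y'' + (p(x)/x) y' + (q(x)/x^2) y = 0:
  p(x) = 7/3,  q(x) = x^2 - 3x - 4/3.
Indicial equation: r(r-1) + (7/3) r + (-4/3) = 0 -> roots r_1 = 2/3, r_2 = -2.
Take r = r_1 = 2/3. Let y(x) = x^r sum_{n>=0} a_n x^n with a_0 = 1.
Substitute y = x^r sum a_n x^n and match x^{r+n}. The recurrence is
  D(n) a_n - 3 a_{n-1} + 1 a_{n-2} = 0,  where D(n) = (r+n)(r+n-1) + (7/3)(r+n) + (-4/3).
  a_n = [3 a_{n-1} - 1 a_{n-2}] / D(n).
Since the indicial polynomial factors as (r - r_1)(r - r_2), D(n) = (r_1 + n - r_1)(r_1 + n - r_2) = n(n + 8/3).
Evaluating step by step (a_0 = 1):
  n = 1: D(1) = 1(1 + 8/3) = 11/3; numerator = 3(1) = 3; a_1 = (3)/(11/3) = 9/11
  n = 2: D(2) = 2(2 + 8/3) = 28/3; numerator = 3(9/11) - 1(1) = 16/11; a_2 = (16/11)/(28/3) = 12/77
  n = 3: D(3) = 3(3 + 8/3) = 17; numerator = 3(12/77) - 1(9/11) = -27/77; a_3 = (-27/77)/(17) = -27/1309
  n = 4: D(4) = 4(4 + 8/3) = 80/3; numerator = 3(-27/1309) - 1(12/77) = -285/1309; a_4 = (-285/1309)/(80/3) = -171/20944

r = 2/3; a_0 = 1; a_1 = 9/11; a_2 = 12/77; a_3 = -27/1309; a_4 = -171/20944


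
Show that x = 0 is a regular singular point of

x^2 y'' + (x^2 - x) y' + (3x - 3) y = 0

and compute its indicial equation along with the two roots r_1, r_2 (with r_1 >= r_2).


Divide by x^2 to reach normal form y'' + P_1(x) y' + P_2(x) y = 0 with P_1(x) = 1 - 1/x and P_2(x) = 3/x - 3/x^2.
x = 0 is a singular point because the y'-coefficient 1 - 1/x has a pole at x = 0 and the y-coefficient 3/x - 3/x^2 has a pole at x = 0.
It is a regular singular point because x P_1(x) = p(x) = x - 1 and x^2 P_2(x) = q(x) = 3x - 3 are polynomials, hence analytic at x = 0.
p(0) = -1,  q(0) = -3.
Indicial equation: r(r-1) + p(0) r + q(0) = 0, i.e. r^2 + (p(0) - 1) r + q(0) = 0, i.e. r^2 - 2 r - 3 = 0.
Discriminant: (-2)^2 - 4(-3) = 16, so r = (2 ± 4)/2.
Solving: r_1 = 3, r_2 = -1.

indicial: r^2 - 2 r - 3 = 0; roots r_1 = 3, r_2 = -1


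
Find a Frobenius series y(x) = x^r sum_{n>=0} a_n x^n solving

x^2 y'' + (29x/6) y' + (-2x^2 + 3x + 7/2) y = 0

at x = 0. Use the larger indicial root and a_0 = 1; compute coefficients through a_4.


Write in Frobenius form y'' + (p(x)/x) y' + (q(x)/x^2) y = 0:
  p(x) = 29/6,  q(x) = -2x^2 + 3x + 7/2.
Indicial equation: r(r-1) + (29/6) r + (7/2) = 0 -> roots r_1 = -3/2, r_2 = -7/3.
Take r = r_1 = -3/2. Let y(x) = x^r sum_{n>=0} a_n x^n with a_0 = 1.
Substitute y = x^r sum a_n x^n and match x^{r+n}. The recurrence is
  D(n) a_n + 3 a_{n-1} - 2 a_{n-2} = 0,  where D(n) = (r+n)(r+n-1) + (29/6)(r+n) + (7/2).
  a_n = [-3 a_{n-1} + 2 a_{n-2}] / D(n).
Since the indicial polynomial factors as (r - r_1)(r - r_2), D(n) = (r_1 + n - r_1)(r_1 + n - r_2) = n(n + 5/6).
Evaluating step by step (a_0 = 1):
  n = 1: D(1) = 1(1 + 5/6) = 11/6; numerator = -3(1) = -3; a_1 = (-3)/(11/6) = -18/11
  n = 2: D(2) = 2(2 + 5/6) = 17/3; numerator = -3(-18/11) + 2(1) = 76/11; a_2 = (76/11)/(17/3) = 228/187
  n = 3: D(3) = 3(3 + 5/6) = 23/2; numerator = -3(228/187) + 2(-18/11) = -1296/187; a_3 = (-1296/187)/(23/2) = -2592/4301
  n = 4: D(4) = 4(4 + 5/6) = 58/3; numerator = -3(-2592/4301) + 2(228/187) = 18264/4301; a_4 = (18264/4301)/(58/3) = 27396/124729

r = -3/2; a_0 = 1; a_1 = -18/11; a_2 = 228/187; a_3 = -2592/4301; a_4 = 27396/124729


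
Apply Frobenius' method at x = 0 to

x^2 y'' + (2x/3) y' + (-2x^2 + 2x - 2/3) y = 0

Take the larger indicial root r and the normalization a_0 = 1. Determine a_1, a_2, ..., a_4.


Write in Frobenius form y'' + (p(x)/x) y' + (q(x)/x^2) y = 0:
  p(x) = 2/3,  q(x) = -2x^2 + 2x - 2/3.
Indicial equation: r(r-1) + (2/3) r + (-2/3) = 0 -> roots r_1 = 1, r_2 = -2/3.
Take r = r_1 = 1. Let y(x) = x^r sum_{n>=0} a_n x^n with a_0 = 1.
Substitute y = x^r sum a_n x^n and match x^{r+n}. The recurrence is
  D(n) a_n + 2 a_{n-1} - 2 a_{n-2} = 0,  where D(n) = (r+n)(r+n-1) + (2/3)(r+n) + (-2/3).
  a_n = [-2 a_{n-1} + 2 a_{n-2}] / D(n).
Since the indicial polynomial factors as (r - r_1)(r - r_2), D(n) = (r_1 + n - r_1)(r_1 + n - r_2) = n(n + 5/3).
Evaluating step by step (a_0 = 1):
  n = 1: D(1) = 1(1 + 5/3) = 8/3; numerator = -2(1) = -2; a_1 = (-2)/(8/3) = -3/4
  n = 2: D(2) = 2(2 + 5/3) = 22/3; numerator = -2(-3/4) + 2(1) = 7/2; a_2 = (7/2)/(22/3) = 21/44
  n = 3: D(3) = 3(3 + 5/3) = 14; numerator = -2(21/44) + 2(-3/4) = -27/11; a_3 = (-27/11)/(14) = -27/154
  n = 4: D(4) = 4(4 + 5/3) = 68/3; numerator = -2(-27/154) + 2(21/44) = 201/154; a_4 = (201/154)/(68/3) = 603/10472

r = 1; a_0 = 1; a_1 = -3/4; a_2 = 21/44; a_3 = -27/154; a_4 = 603/10472


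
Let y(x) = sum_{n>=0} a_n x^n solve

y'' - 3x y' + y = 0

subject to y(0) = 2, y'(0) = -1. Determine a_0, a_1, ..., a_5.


Ansatz: y(x) = sum_{n>=0} a_n x^n, so y'(x) = sum_{n>=1} n a_n x^(n-1) and y''(x) = sum_{n>=2} n(n-1) a_n x^(n-2).
Substitute into P(x) y'' + Q(x) y' + R(x) y = 0 with P(x) = 1, Q(x) = -3x, R(x) = 1, and match powers of x.
Initial conditions: a_0 = 2, a_1 = -1.
Setting the coefficient of each power of x to zero and solving order by order (substituting the coefficients already found):
  x^0: 2 a_2 + a_0 = 0  ->  2 a_2 = -a_0 = -2  ->  a_2 = -1
  x^1: 6 a_3 - 2 a_1 = 0  ->  6 a_3 = 2 a_1 = -2  ->  a_3 = -1/3
  x^2: 12 a_4 - 5 a_2 = 0  ->  12 a_4 = 5 a_2 = -5  ->  a_4 = -5/12
  x^3: 20 a_5 - 8 a_3 = 0  ->  20 a_5 = 8 a_3 = -8/3  ->  a_5 = -2/15
Truncated series: y(x) = 2 - x - x^2 - (1/3) x^3 - (5/12) x^4 - (2/15) x^5 + O(x^6).

a_0 = 2; a_1 = -1; a_2 = -1; a_3 = -1/3; a_4 = -5/12; a_5 = -2/15


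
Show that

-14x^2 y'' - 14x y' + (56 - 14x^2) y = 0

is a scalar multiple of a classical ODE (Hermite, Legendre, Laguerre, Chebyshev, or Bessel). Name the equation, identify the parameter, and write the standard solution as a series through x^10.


All three coefficients share the factor -14; dividing through by -14 gives  x^2 y'' + x y' + (x^2 - 4) y = 0.
This matches the Bessel equation x^2 y'' + x y' + (x^2 - nu^2) y = 0 with nu^2 = 4, so nu = 2; the solution bounded at x = 0 is J_2(x).
Frobenius at x = 0: indicial roots ±nu; for r = nu the recurrence k(k + 2nu) c_k = -c_{k-2} gives the standard series J_nu(x) = sum_{k>=0} (-1)^k / (k! (k+nu)!) (x/2)^(2k+nu). Evaluate the first 5 terms:
  k = 0: (-1)^0 / (0! * 2! * 2^2) x^2 = 1/(1*2*4) x^2 = (1/8) x^2
  k = 1: (-1)^1 / (1! * 3! * 2^4) x^4 = -1/(1*6*16) x^4 = (-1/96) x^4
  k = 2: (-1)^2 / (2! * 4! * 2^6) x^6 = 1/(2*24*64) x^6 = (1/3072) x^6
  k = 3: (-1)^3 / (3! * 5! * 2^8) x^8 = -1/(6*120*256) x^8 = (-1/184320) x^8
  k = 4: (-1)^4 / (4! * 6! * 2^10) x^10 = 1/(24*720*1024) x^10 = (1/17694720) x^10
Hence J_2(x) = x^10/17694720 - x^8/184320 + x^6/3072 - x^4/96 + x^2/8 + ....

J_2(x); series = x^10/17694720 - x^8/184320 + x^6/3072 - x^4/96 + x^2/8


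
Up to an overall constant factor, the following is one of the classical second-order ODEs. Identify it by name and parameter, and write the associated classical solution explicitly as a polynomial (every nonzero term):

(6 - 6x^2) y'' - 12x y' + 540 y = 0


All three coefficients share the factor 6; dividing through by 6 gives  (1 - x^2) y'' - 2x y' + 90 y = 0.
This matches the Legendre equation (1 - x^2) y'' - 2x y' + n(n+1) y = 0 (note the -2x y' term) with n(n+1) = 90, so n = 9; the polynomial solution is P_9(x).
With y = sum_k a_k x^k, matching x^k gives (k+2)(k+1) a_{k+2} = [k(k+1) - n(n+1)] a_k = (k - 9)(k + 10) a_k. The right side vanishes at k = 9, so the series with the parity of 9 terminates at degree 9.
Standard normalization (P_n(1) = 1): leading coefficient (2n)!/(2^n (n!)^2) = 6402373705728000/(512*131681894400) = 12155/128, so a_9 = 12155/128. Work downward with a_k = (k+1)(k+2) a_{k+2} / ((k - 9)(k + 10)):
  a_7 = (8)(9)(12155/128) / ((7 - 9)(7 + 10)) = (109395/16)/(-34) = -6435/32
  a_5 = (6)(7)(-6435/32) / ((5 - 9)(5 + 10)) = (-135135/16)/(-60) = 9009/64
  a_3 = (4)(5)(9009/64) / ((3 - 9)(3 + 10)) = (45045/16)/(-78) = -1155/32
  a_1 = (2)(3)(-1155/32) / ((1 - 9)(1 + 10)) = (-3465/16)/(-88) = 315/128
Hence P_9(x) = 12155 x^9/128 - 6435 x^7/32 + 9009 x^5/64 - 1155 x^3/32 + 315 x/128.

P_9(x); series = 12155 x^9/128 - 6435 x^7/32 + 9009 x^5/64 - 1155 x^3/32 + 315 x/128


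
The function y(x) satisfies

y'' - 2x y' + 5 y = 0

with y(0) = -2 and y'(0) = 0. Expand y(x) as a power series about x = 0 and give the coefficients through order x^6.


Ansatz: y(x) = sum_{n>=0} a_n x^n, so y'(x) = sum_{n>=1} n a_n x^(n-1) and y''(x) = sum_{n>=2} n(n-1) a_n x^(n-2).
Substitute into P(x) y'' + Q(x) y' + R(x) y = 0 with P(x) = 1, Q(x) = -2x, R(x) = 5, and match powers of x.
Initial conditions: a_0 = -2, a_1 = 0.
Setting the coefficient of each power of x to zero and solving order by order (substituting the coefficients already found):
  x^0: 2 a_2 + 5 a_0 = 0  ->  2 a_2 = -5 a_0 = 10  ->  a_2 = 5
  x^1: 6 a_3 + 3 a_1 = 0  ->  6 a_3 = -3 a_1 = 0  ->  a_3 = 0
  x^2: 12 a_4 + a_2 = 0  ->  12 a_4 = -a_2 = -5  ->  a_4 = -5/12
  x^3: 20 a_5 - a_3 = 0  ->  20 a_5 = a_3 = 0  ->  a_5 = 0
  x^4: 30 a_6 - 3 a_4 = 0  ->  30 a_6 = 3 a_4 = -5/4  ->  a_6 = -1/24
Truncated series: y(x) = -2 + 5 x^2 - (5/12) x^4 - (1/24) x^6 + O(x^7).

a_0 = -2; a_1 = 0; a_2 = 5; a_3 = 0; a_4 = -5/12; a_5 = 0; a_6 = -1/24


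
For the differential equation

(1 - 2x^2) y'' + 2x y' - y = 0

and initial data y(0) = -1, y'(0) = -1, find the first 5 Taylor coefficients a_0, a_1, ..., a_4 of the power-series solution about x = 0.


Ansatz: y(x) = sum_{n>=0} a_n x^n, so y'(x) = sum_{n>=1} n a_n x^(n-1) and y''(x) = sum_{n>=2} n(n-1) a_n x^(n-2).
Substitute into P(x) y'' + Q(x) y' + R(x) y = 0 with P(x) = 1 - 2x^2, Q(x) = 2x, R(x) = -1, and match powers of x.
Initial conditions: a_0 = -1, a_1 = -1.
Setting the coefficient of each power of x to zero and solving order by order (substituting the coefficients already found):
  x^0: 2 a_2 - a_0 = 0  ->  2 a_2 = a_0 = -1  ->  a_2 = -1/2
  x^1: 6 a_3 + a_1 = 0  ->  6 a_3 = -a_1 = 1  ->  a_3 = 1/6
  x^2: 12 a_4 - a_2 = 0  ->  12 a_4 = a_2 = -1/2  ->  a_4 = -1/24
Truncated series: y(x) = -1 - x - (1/2) x^2 + (1/6) x^3 - (1/24) x^4 + O(x^5).

a_0 = -1; a_1 = -1; a_2 = -1/2; a_3 = 1/6; a_4 = -1/24


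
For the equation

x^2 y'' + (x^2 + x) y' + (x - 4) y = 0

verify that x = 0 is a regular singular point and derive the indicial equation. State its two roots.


Divide by x^2 to reach normal form y'' + P_1(x) y' + P_2(x) y = 0 with P_1(x) = 1 + 1/x and P_2(x) = 1/x - 4/x^2.
x = 0 is a singular point because the y'-coefficient 1 + 1/x has a pole at x = 0 and the y-coefficient 1/x - 4/x^2 has a pole at x = 0.
It is a regular singular point because x P_1(x) = p(x) = x + 1 and x^2 P_2(x) = q(x) = x - 4 are polynomials, hence analytic at x = 0.
p(0) = 1,  q(0) = -4.
Indicial equation: r(r-1) + p(0) r + q(0) = 0, i.e. r^2 + (p(0) - 1) r + q(0) = 0, i.e. r^2 - 4 = 0.
Discriminant: (0)^2 - 4(-4) = 16, so r = (0 ± 4)/2.
Solving: r_1 = 2, r_2 = -2.

indicial: r^2 - 4 = 0; roots r_1 = 2, r_2 = -2


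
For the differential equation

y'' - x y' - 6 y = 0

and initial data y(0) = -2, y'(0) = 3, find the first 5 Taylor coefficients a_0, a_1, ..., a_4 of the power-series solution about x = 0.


Ansatz: y(x) = sum_{n>=0} a_n x^n, so y'(x) = sum_{n>=1} n a_n x^(n-1) and y''(x) = sum_{n>=2} n(n-1) a_n x^(n-2).
Substitute into P(x) y'' + Q(x) y' + R(x) y = 0 with P(x) = 1, Q(x) = -x, R(x) = -6, and match powers of x.
Initial conditions: a_0 = -2, a_1 = 3.
Setting the coefficient of each power of x to zero and solving order by order (substituting the coefficients already found):
  x^0: 2 a_2 - 6 a_0 = 0  ->  2 a_2 = 6 a_0 = -12  ->  a_2 = -6
  x^1: 6 a_3 - 7 a_1 = 0  ->  6 a_3 = 7 a_1 = 21  ->  a_3 = 7/2
  x^2: 12 a_4 - 8 a_2 = 0  ->  12 a_4 = 8 a_2 = -48  ->  a_4 = -4
Truncated series: y(x) = -2 + 3 x - 6 x^2 + (7/2) x^3 - 4 x^4 + O(x^5).

a_0 = -2; a_1 = 3; a_2 = -6; a_3 = 7/2; a_4 = -4


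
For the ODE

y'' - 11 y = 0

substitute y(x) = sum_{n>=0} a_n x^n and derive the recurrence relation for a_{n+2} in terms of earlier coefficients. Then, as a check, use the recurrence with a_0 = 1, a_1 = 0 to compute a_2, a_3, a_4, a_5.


Substitute y = sum_n a_n x^n into y'' + (const) y = 0.
y''(x) = sum_{n>=0} (n+2)(n+1) a_{n+2} x^n.
The ODE becomes sum_n [(n+2)(n+1) a_{n+2} - 11 a_n] x^n = 0.
Setting each coefficient to zero gives the recurrence:
  (n+2)(n+1) a_{n+2} - 11 a_n = 0,
  a_{n+2} = 11 / ((n+1)(n+2)) a_n.

Check with a_0 = 1, a_1 = 0 (apply the recurrence for n = 0, 1, 2, 3): a_0 = 1, a_1 = 0, a_2 = 11/2, a_3 = 0, a_4 = 121/24, a_5 = 0.

a_{n+2} = 11/((n+1)(n+2)) * a_n; check: a_0 = 1, a_1 = 0, a_2 = 11/2, a_3 = 0, a_4 = 121/24, a_5 = 0


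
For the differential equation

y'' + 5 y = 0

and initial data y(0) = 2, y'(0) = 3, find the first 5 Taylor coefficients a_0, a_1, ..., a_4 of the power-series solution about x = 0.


Ansatz: y(x) = sum_{n>=0} a_n x^n, so y'(x) = sum_{n>=1} n a_n x^(n-1) and y''(x) = sum_{n>=2} n(n-1) a_n x^(n-2).
Substitute into P(x) y'' + Q(x) y' + R(x) y = 0 with P(x) = 1, Q(x) = 0, R(x) = 5, and match powers of x.
Initial conditions: a_0 = 2, a_1 = 3.
Setting the coefficient of each power of x to zero and solving order by order (substituting the coefficients already found):
  x^0: 2 a_2 + 5 a_0 = 0  ->  2 a_2 = -5 a_0 = -10  ->  a_2 = -5
  x^1: 6 a_3 + 5 a_1 = 0  ->  6 a_3 = -5 a_1 = -15  ->  a_3 = -5/2
  x^2: 12 a_4 + 5 a_2 = 0  ->  12 a_4 = -5 a_2 = 25  ->  a_4 = 25/12
Truncated series: y(x) = 2 + 3 x - 5 x^2 - (5/2) x^3 + (25/12) x^4 + O(x^5).

a_0 = 2; a_1 = 3; a_2 = -5; a_3 = -5/2; a_4 = 25/12


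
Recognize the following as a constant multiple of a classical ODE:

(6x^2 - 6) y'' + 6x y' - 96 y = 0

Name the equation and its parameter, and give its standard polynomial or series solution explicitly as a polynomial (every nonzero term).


All three coefficients share the factor -6; dividing through by -6 gives  (1 - x^2) y'' - x y' + 16 y = 0.
This matches the Chebyshev equation (1 - x^2) y'' - x y' + n^2 y = 0 (note the -x y' term, not -2x y') with n^2 = 16, so n = 4; the polynomial solution is T_4(x).
With y = sum_k a_k x^k, matching x^k gives (k+2)(k+1) a_{k+2} = (k^2 - n^2) a_k = (k - 4)(k + 4) a_k. The right side vanishes at k = 4, so the series with the parity of 4 terminates at degree 4.
Standard normalization: leading coefficient of T_n is 2^(n-1), so a_4 = 2^3 = 8. Work downward with a_k = (k+1)(k+2) a_{k+2} / ((k - 4)(k + 4)):
  a_2 = (3)(4)(8) / ((2 - 4)(2 + 4)) = 96/(-12) = -8
  a_0 = (1)(2)(-8) / ((0 - 4)(0 + 4)) = -16/(-16) = 1
Hence T_4(x) = 8 x^4 - 8 x^2 + 1.

T_4(x); series = 8 x^4 - 8 x^2 + 1


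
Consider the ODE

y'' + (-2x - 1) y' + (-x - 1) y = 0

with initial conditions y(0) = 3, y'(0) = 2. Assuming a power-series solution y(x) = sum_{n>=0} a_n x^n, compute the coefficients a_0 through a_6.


Ansatz: y(x) = sum_{n>=0} a_n x^n, so y'(x) = sum_{n>=1} n a_n x^(n-1) and y''(x) = sum_{n>=2} n(n-1) a_n x^(n-2).
Substitute into P(x) y'' + Q(x) y' + R(x) y = 0 with P(x) = 1, Q(x) = -2x - 1, R(x) = -x - 1, and match powers of x.
Initial conditions: a_0 = 3, a_1 = 2.
Setting the coefficient of each power of x to zero and solving order by order (substituting the coefficients already found):
  x^0: 2 a_2 - a_1 - a_0 = 0  ->  2 a_2 = a_1 + a_0 = 5  ->  a_2 = 5/2
  x^1: 6 a_3 - 2 a_2 - 3 a_1 - a_0 = 0  ->  6 a_3 = 2 a_2 + 3 a_1 + a_0 = 14  ->  a_3 = 7/3
  x^2: 12 a_4 - 3 a_3 - 5 a_2 - a_1 = 0  ->  12 a_4 = 3 a_3 + 5 a_2 + a_1 = 43/2  ->  a_4 = 43/24
  x^3: 20 a_5 - 4 a_4 - 7 a_3 - a_2 = 0  ->  20 a_5 = 4 a_4 + 7 a_3 + a_2 = 26  ->  a_5 = 13/10
  x^4: 30 a_6 - 5 a_5 - 9 a_4 - a_3 = 0  ->  30 a_6 = 5 a_5 + 9 a_4 + a_3 = 599/24  ->  a_6 = 599/720
Truncated series: y(x) = 3 + 2 x + (5/2) x^2 + (7/3) x^3 + (43/24) x^4 + (13/10) x^5 + (599/720) x^6 + O(x^7).

a_0 = 3; a_1 = 2; a_2 = 5/2; a_3 = 7/3; a_4 = 43/24; a_5 = 13/10; a_6 = 599/720


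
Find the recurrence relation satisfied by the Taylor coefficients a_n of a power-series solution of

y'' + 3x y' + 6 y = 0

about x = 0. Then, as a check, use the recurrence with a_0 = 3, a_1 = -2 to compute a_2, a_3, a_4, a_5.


Substitute y = sum_n a_n x^n.
y''(x) has coefficient (n+2)(n+1) a_{n+2} at x^n;
3 x y'(x) has coefficient 3 n a_n at x^n (shift);
6 y(x) has coefficient 6 a_n at x^n.
Matching x^n: (n+2)(n+1) a_{n+2} + (3n + 6) a_n = 0.
Thus a_{n+2} = (-3n - 6) / ((n+1)(n+2)) * a_n.

Check with a_0 = 3, a_1 = -2 (apply the recurrence for n = 0, 1, 2, 3): a_0 = 3, a_1 = -2, a_2 = -9, a_3 = 3, a_4 = 9, a_5 = -9/4.

a_(n+2) = (-3n - 6) / ((n+1)(n+2)) * a_n; check: a_0 = 3, a_1 = -2, a_2 = -9, a_3 = 3, a_4 = 9, a_5 = -9/4


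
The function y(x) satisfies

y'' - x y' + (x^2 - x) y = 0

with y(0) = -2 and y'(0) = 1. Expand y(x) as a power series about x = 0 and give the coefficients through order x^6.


Ansatz: y(x) = sum_{n>=0} a_n x^n, so y'(x) = sum_{n>=1} n a_n x^(n-1) and y''(x) = sum_{n>=2} n(n-1) a_n x^(n-2).
Substitute into P(x) y'' + Q(x) y' + R(x) y = 0 with P(x) = 1, Q(x) = -x, R(x) = x^2 - x, and match powers of x.
Initial conditions: a_0 = -2, a_1 = 1.
Setting the coefficient of each power of x to zero and solving order by order (substituting the coefficients already found):
  x^0: 2 a_2 = 0  ->  a_2 = 0
  x^1: 6 a_3 - a_1 - a_0 = 0  ->  6 a_3 = a_1 + a_0 = -1  ->  a_3 = -1/6
  x^2: 12 a_4 - 2 a_2 - a_1 + a_0 = 0  ->  12 a_4 = 2 a_2 + a_1 - a_0 = 3  ->  a_4 = 1/4
  x^3: 20 a_5 - 3 a_3 - a_2 + a_1 = 0  ->  20 a_5 = 3 a_3 + a_2 - a_1 = -3/2  ->  a_5 = -3/40
  x^4: 30 a_6 - 4 a_4 - a_3 + a_2 = 0  ->  30 a_6 = 4 a_4 + a_3 - a_2 = 5/6  ->  a_6 = 1/36
Truncated series: y(x) = -2 + x - (1/6) x^3 + (1/4) x^4 - (3/40) x^5 + (1/36) x^6 + O(x^7).

a_0 = -2; a_1 = 1; a_2 = 0; a_3 = -1/6; a_4 = 1/4; a_5 = -3/40; a_6 = 1/36


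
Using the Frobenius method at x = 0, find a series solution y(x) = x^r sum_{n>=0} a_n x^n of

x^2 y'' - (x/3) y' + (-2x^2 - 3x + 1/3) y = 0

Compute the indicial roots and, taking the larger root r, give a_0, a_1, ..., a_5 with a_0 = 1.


Write in Frobenius form y'' + (p(x)/x) y' + (q(x)/x^2) y = 0:
  p(x) = -1/3,  q(x) = -2x^2 - 3x + 1/3.
Indicial equation: r(r-1) + (-1/3) r + (1/3) = 0 -> roots r_1 = 1, r_2 = 1/3.
Take r = r_1 = 1. Let y(x) = x^r sum_{n>=0} a_n x^n with a_0 = 1.
Substitute y = x^r sum a_n x^n and match x^{r+n}. The recurrence is
  D(n) a_n - 3 a_{n-1} - 2 a_{n-2} = 0,  where D(n) = (r+n)(r+n-1) + (-1/3)(r+n) + (1/3).
  a_n = [3 a_{n-1} + 2 a_{n-2}] / D(n).
Since the indicial polynomial factors as (r - r_1)(r - r_2), D(n) = (r_1 + n - r_1)(r_1 + n - r_2) = n(n + 2/3).
Evaluating step by step (a_0 = 1):
  n = 1: D(1) = 1(1 + 2/3) = 5/3; numerator = 3(1) = 3; a_1 = (3)/(5/3) = 9/5
  n = 2: D(2) = 2(2 + 2/3) = 16/3; numerator = 3(9/5) + 2(1) = 37/5; a_2 = (37/5)/(16/3) = 111/80
  n = 3: D(3) = 3(3 + 2/3) = 11; numerator = 3(111/80) + 2(9/5) = 621/80; a_3 = (621/80)/(11) = 621/880
  n = 4: D(4) = 4(4 + 2/3) = 56/3; numerator = 3(621/880) + 2(111/80) = 861/176; a_4 = (861/176)/(56/3) = 369/1408
  n = 5: D(5) = 5(5 + 2/3) = 85/3; numerator = 3(369/1408) + 2(621/880) = 15471/7040; a_5 = (15471/7040)/(85/3) = 46413/598400

r = 1; a_0 = 1; a_1 = 9/5; a_2 = 111/80; a_3 = 621/880; a_4 = 369/1408; a_5 = 46413/598400


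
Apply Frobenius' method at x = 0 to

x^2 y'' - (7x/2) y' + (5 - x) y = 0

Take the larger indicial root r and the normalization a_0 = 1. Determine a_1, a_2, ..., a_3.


Write in Frobenius form y'' + (p(x)/x) y' + (q(x)/x^2) y = 0:
  p(x) = -7/2,  q(x) = 5 - x.
Indicial equation: r(r-1) + (-7/2) r + (5) = 0 -> roots r_1 = 5/2, r_2 = 2.
Take r = r_1 = 5/2. Let y(x) = x^r sum_{n>=0} a_n x^n with a_0 = 1.
Substitute y = x^r sum a_n x^n and match x^{r+n}. The recurrence is
  D(n) a_n - 1 a_{n-1} = 0,  where D(n) = (r+n)(r+n-1) + (-7/2)(r+n) + (5).
  a_n = 1 / D(n) * a_{n-1}.
Since the indicial polynomial factors as (r - r_1)(r - r_2), D(n) = (r_1 + n - r_1)(r_1 + n - r_2) = n(n + 1/2).
Evaluating step by step (a_0 = 1):
  n = 1: D(1) = 1(1 + 1/2) = 3/2; numerator = 1(1) = 1; a_1 = (1)/(3/2) = 2/3
  n = 2: D(2) = 2(2 + 1/2) = 5; numerator = 1(2/3) = 2/3; a_2 = (2/3)/(5) = 2/15
  n = 3: D(3) = 3(3 + 1/2) = 21/2; numerator = 1(2/15) = 2/15; a_3 = (2/15)/(21/2) = 4/315

r = 5/2; a_0 = 1; a_1 = 2/3; a_2 = 2/15; a_3 = 4/315


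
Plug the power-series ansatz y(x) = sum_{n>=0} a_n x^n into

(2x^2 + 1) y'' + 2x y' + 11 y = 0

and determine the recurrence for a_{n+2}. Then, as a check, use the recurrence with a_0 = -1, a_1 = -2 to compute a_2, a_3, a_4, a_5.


Substitute y = sum_n a_n x^n.
(1 + 2 x^2) y'' contributes (n+2)(n+1) a_{n+2} + 2 n(n-1) a_n at x^n.
2 x y'(x) contributes 2 n a_n at x^n.
11 y(x) contributes 11 a_n at x^n.
Matching x^n: (n+2)(n+1) a_{n+2} + (2 n(n-1) + 2 n + 11) a_n = 0.
Thus a_{n+2} = (-2 n(n-1) - 2 n - 11) / ((n+1)(n+2)) * a_n.

Check with a_0 = -1, a_1 = -2 (apply the recurrence for n = 0, 1, 2, 3): a_0 = -1, a_1 = -2, a_2 = 11/2, a_3 = 13/3, a_4 = -209/24, a_5 = -377/60.

a_(n+2) = (-2 n(n-1) - 2 n - 11) / ((n+1)(n+2)) * a_n; check: a_0 = -1, a_1 = -2, a_2 = 11/2, a_3 = 13/3, a_4 = -209/24, a_5 = -377/60


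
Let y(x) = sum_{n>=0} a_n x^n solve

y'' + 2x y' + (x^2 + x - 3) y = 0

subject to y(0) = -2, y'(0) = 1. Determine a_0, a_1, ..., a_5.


Ansatz: y(x) = sum_{n>=0} a_n x^n, so y'(x) = sum_{n>=1} n a_n x^(n-1) and y''(x) = sum_{n>=2} n(n-1) a_n x^(n-2).
Substitute into P(x) y'' + Q(x) y' + R(x) y = 0 with P(x) = 1, Q(x) = 2x, R(x) = x^2 + x - 3, and match powers of x.
Initial conditions: a_0 = -2, a_1 = 1.
Setting the coefficient of each power of x to zero and solving order by order (substituting the coefficients already found):
  x^0: 2 a_2 - 3 a_0 = 0  ->  2 a_2 = 3 a_0 = -6  ->  a_2 = -3
  x^1: 6 a_3 - a_1 + a_0 = 0  ->  6 a_3 = a_1 - a_0 = 3  ->  a_3 = 1/2
  x^2: 12 a_4 + a_2 + a_1 + a_0 = 0  ->  12 a_4 = -a_2 - a_1 - a_0 = 4  ->  a_4 = 1/3
  x^3: 20 a_5 + 3 a_3 + a_2 + a_1 = 0  ->  20 a_5 = -3 a_3 - a_2 - a_1 = 1/2  ->  a_5 = 1/40
Truncated series: y(x) = -2 + x - 3 x^2 + (1/2) x^3 + (1/3) x^4 + (1/40) x^5 + O(x^6).

a_0 = -2; a_1 = 1; a_2 = -3; a_3 = 1/2; a_4 = 1/3; a_5 = 1/40


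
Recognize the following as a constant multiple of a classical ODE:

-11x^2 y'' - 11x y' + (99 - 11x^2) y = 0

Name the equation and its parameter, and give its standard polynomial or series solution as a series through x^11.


All three coefficients share the factor -11; dividing through by -11 gives  x^2 y'' + x y' + (x^2 - 9) y = 0.
This matches the Bessel equation x^2 y'' + x y' + (x^2 - nu^2) y = 0 with nu^2 = 9, so nu = 3; the solution bounded at x = 0 is J_3(x).
Frobenius at x = 0: indicial roots ±nu; for r = nu the recurrence k(k + 2nu) c_k = -c_{k-2} gives the standard series J_nu(x) = sum_{k>=0} (-1)^k / (k! (k+nu)!) (x/2)^(2k+nu). Evaluate the first 5 terms:
  k = 0: (-1)^0 / (0! * 3! * 2^3) x^3 = 1/(1*6*8) x^3 = (1/48) x^3
  k = 1: (-1)^1 / (1! * 4! * 2^5) x^5 = -1/(1*24*32) x^5 = (-1/768) x^5
  k = 2: (-1)^2 / (2! * 5! * 2^7) x^7 = 1/(2*120*128) x^7 = (1/30720) x^7
  k = 3: (-1)^3 / (3! * 6! * 2^9) x^9 = -1/(6*720*512) x^9 = (-1/2211840) x^9
  k = 4: (-1)^4 / (4! * 7! * 2^11) x^11 = 1/(24*5040*2048) x^11 = (1/247726080) x^11
Hence J_3(x) = x^11/247726080 - x^9/2211840 + x^7/30720 - x^5/768 + x^3/48 + ....

J_3(x); series = x^11/247726080 - x^9/2211840 + x^7/30720 - x^5/768 + x^3/48


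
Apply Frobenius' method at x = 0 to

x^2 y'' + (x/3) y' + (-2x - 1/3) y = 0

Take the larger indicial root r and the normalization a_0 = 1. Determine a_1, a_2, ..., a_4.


Write in Frobenius form y'' + (p(x)/x) y' + (q(x)/x^2) y = 0:
  p(x) = 1/3,  q(x) = -2x - 1/3.
Indicial equation: r(r-1) + (1/3) r + (-1/3) = 0 -> roots r_1 = 1, r_2 = -1/3.
Take r = r_1 = 1. Let y(x) = x^r sum_{n>=0} a_n x^n with a_0 = 1.
Substitute y = x^r sum a_n x^n and match x^{r+n}. The recurrence is
  D(n) a_n - 2 a_{n-1} = 0,  where D(n) = (r+n)(r+n-1) + (1/3)(r+n) + (-1/3).
  a_n = 2 / D(n) * a_{n-1}.
Since the indicial polynomial factors as (r - r_1)(r - r_2), D(n) = (r_1 + n - r_1)(r_1 + n - r_2) = n(n + 4/3).
Evaluating step by step (a_0 = 1):
  n = 1: D(1) = 1(1 + 4/3) = 7/3; numerator = 2(1) = 2; a_1 = (2)/(7/3) = 6/7
  n = 2: D(2) = 2(2 + 4/3) = 20/3; numerator = 2(6/7) = 12/7; a_2 = (12/7)/(20/3) = 9/35
  n = 3: D(3) = 3(3 + 4/3) = 13; numerator = 2(9/35) = 18/35; a_3 = (18/35)/(13) = 18/455
  n = 4: D(4) = 4(4 + 4/3) = 64/3; numerator = 2(18/455) = 36/455; a_4 = (36/455)/(64/3) = 27/7280

r = 1; a_0 = 1; a_1 = 6/7; a_2 = 9/35; a_3 = 18/455; a_4 = 27/7280


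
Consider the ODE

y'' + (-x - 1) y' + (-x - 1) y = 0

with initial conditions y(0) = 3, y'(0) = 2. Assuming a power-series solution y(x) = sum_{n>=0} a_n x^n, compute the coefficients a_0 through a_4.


Ansatz: y(x) = sum_{n>=0} a_n x^n, so y'(x) = sum_{n>=1} n a_n x^(n-1) and y''(x) = sum_{n>=2} n(n-1) a_n x^(n-2).
Substitute into P(x) y'' + Q(x) y' + R(x) y = 0 with P(x) = 1, Q(x) = -x - 1, R(x) = -x - 1, and match powers of x.
Initial conditions: a_0 = 3, a_1 = 2.
Setting the coefficient of each power of x to zero and solving order by order (substituting the coefficients already found):
  x^0: 2 a_2 - a_1 - a_0 = 0  ->  2 a_2 = a_1 + a_0 = 5  ->  a_2 = 5/2
  x^1: 6 a_3 - 2 a_2 - 2 a_1 - a_0 = 0  ->  6 a_3 = 2 a_2 + 2 a_1 + a_0 = 12  ->  a_3 = 2
  x^2: 12 a_4 - 3 a_3 - 3 a_2 - a_1 = 0  ->  12 a_4 = 3 a_3 + 3 a_2 + a_1 = 31/2  ->  a_4 = 31/24
Truncated series: y(x) = 3 + 2 x + (5/2) x^2 + 2 x^3 + (31/24) x^4 + O(x^5).

a_0 = 3; a_1 = 2; a_2 = 5/2; a_3 = 2; a_4 = 31/24


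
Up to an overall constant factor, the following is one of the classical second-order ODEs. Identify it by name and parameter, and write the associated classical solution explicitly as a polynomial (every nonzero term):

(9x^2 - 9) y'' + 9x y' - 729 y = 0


All three coefficients share the factor -9; dividing through by -9 gives  (1 - x^2) y'' - x y' + 81 y = 0.
This matches the Chebyshev equation (1 - x^2) y'' - x y' + n^2 y = 0 (note the -x y' term, not -2x y') with n^2 = 81, so n = 9; the polynomial solution is T_9(x).
With y = sum_k a_k x^k, matching x^k gives (k+2)(k+1) a_{k+2} = (k^2 - n^2) a_k = (k - 9)(k + 9) a_k. The right side vanishes at k = 9, so the series with the parity of 9 terminates at degree 9.
Standard normalization: leading coefficient of T_n is 2^(n-1), so a_9 = 2^8 = 256. Work downward with a_k = (k+1)(k+2) a_{k+2} / ((k - 9)(k + 9)):
  a_7 = (8)(9)(256) / ((7 - 9)(7 + 9)) = 18432/(-32) = -576
  a_5 = (6)(7)(-576) / ((5 - 9)(5 + 9)) = -24192/(-56) = 432
  a_3 = (4)(5)(432) / ((3 - 9)(3 + 9)) = 8640/(-72) = -120
  a_1 = (2)(3)(-120) / ((1 - 9)(1 + 9)) = -720/(-80) = 9
Hence T_9(x) = 256 x^9 - 576 x^7 + 432 x^5 - 120 x^3 + 9 x.

T_9(x); series = 256 x^9 - 576 x^7 + 432 x^5 - 120 x^3 + 9 x


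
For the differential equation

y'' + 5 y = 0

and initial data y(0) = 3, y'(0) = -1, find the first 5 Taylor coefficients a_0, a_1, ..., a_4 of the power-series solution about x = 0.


Ansatz: y(x) = sum_{n>=0} a_n x^n, so y'(x) = sum_{n>=1} n a_n x^(n-1) and y''(x) = sum_{n>=2} n(n-1) a_n x^(n-2).
Substitute into P(x) y'' + Q(x) y' + R(x) y = 0 with P(x) = 1, Q(x) = 0, R(x) = 5, and match powers of x.
Initial conditions: a_0 = 3, a_1 = -1.
Setting the coefficient of each power of x to zero and solving order by order (substituting the coefficients already found):
  x^0: 2 a_2 + 5 a_0 = 0  ->  2 a_2 = -5 a_0 = -15  ->  a_2 = -15/2
  x^1: 6 a_3 + 5 a_1 = 0  ->  6 a_3 = -5 a_1 = 5  ->  a_3 = 5/6
  x^2: 12 a_4 + 5 a_2 = 0  ->  12 a_4 = -5 a_2 = 75/2  ->  a_4 = 25/8
Truncated series: y(x) = 3 - x - (15/2) x^2 + (5/6) x^3 + (25/8) x^4 + O(x^5).

a_0 = 3; a_1 = -1; a_2 = -15/2; a_3 = 5/6; a_4 = 25/8


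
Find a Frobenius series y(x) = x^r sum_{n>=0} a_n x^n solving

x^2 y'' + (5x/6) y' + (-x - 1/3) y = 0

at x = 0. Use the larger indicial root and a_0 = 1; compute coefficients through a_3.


Write in Frobenius form y'' + (p(x)/x) y' + (q(x)/x^2) y = 0:
  p(x) = 5/6,  q(x) = -x - 1/3.
Indicial equation: r(r-1) + (5/6) r + (-1/3) = 0 -> roots r_1 = 2/3, r_2 = -1/2.
Take r = r_1 = 2/3. Let y(x) = x^r sum_{n>=0} a_n x^n with a_0 = 1.
Substitute y = x^r sum a_n x^n and match x^{r+n}. The recurrence is
  D(n) a_n - 1 a_{n-1} = 0,  where D(n) = (r+n)(r+n-1) + (5/6)(r+n) + (-1/3).
  a_n = 1 / D(n) * a_{n-1}.
Since the indicial polynomial factors as (r - r_1)(r - r_2), D(n) = (r_1 + n - r_1)(r_1 + n - r_2) = n(n + 7/6).
Evaluating step by step (a_0 = 1):
  n = 1: D(1) = 1(1 + 7/6) = 13/6; numerator = 1(1) = 1; a_1 = (1)/(13/6) = 6/13
  n = 2: D(2) = 2(2 + 7/6) = 19/3; numerator = 1(6/13) = 6/13; a_2 = (6/13)/(19/3) = 18/247
  n = 3: D(3) = 3(3 + 7/6) = 25/2; numerator = 1(18/247) = 18/247; a_3 = (18/247)/(25/2) = 36/6175

r = 2/3; a_0 = 1; a_1 = 6/13; a_2 = 18/247; a_3 = 36/6175


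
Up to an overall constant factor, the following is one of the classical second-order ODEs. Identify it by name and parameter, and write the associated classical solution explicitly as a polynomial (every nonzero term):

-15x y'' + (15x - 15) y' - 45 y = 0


All three coefficients share the factor -15; dividing through by -15 gives  x y'' + (1 - x) y' + 3 y = 0.
This matches the Laguerre equation x y'' + (1 - x) y' + n y = 0 with n = 3; the polynomial solution is L_3(x).
With y = sum_k a_k x^k, matching x^k gives (k+1)k a_{k+1} + (k+1) a_{k+1} - k a_k + n a_k = 0, i.e. (k+1)^2 a_{k+1} = (k - n) a_k = (k - 3) a_k. The right side vanishes at k = 3, so the series terminates at degree 3.
Standard normalization L_n(0) = 1 gives a_0 = 1. Work upward with a_{k+1} = (k - 3) a_k / (k+1)^2:
  a_1 = (0 - 3)(1) / 1^2 = -3/1 = -3
  a_2 = (1 - 3)(-3) / 2^2 = 6/4 = 3/2
  a_3 = (2 - 3)(3/2) / 3^2 = (-3/2)/9 = -1/6
Hence L_3(x) = -x^3/6 + 3 x^2/2 - 3 x + 1.

L_3(x); series = -x^3/6 + 3 x^2/2 - 3 x + 1
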